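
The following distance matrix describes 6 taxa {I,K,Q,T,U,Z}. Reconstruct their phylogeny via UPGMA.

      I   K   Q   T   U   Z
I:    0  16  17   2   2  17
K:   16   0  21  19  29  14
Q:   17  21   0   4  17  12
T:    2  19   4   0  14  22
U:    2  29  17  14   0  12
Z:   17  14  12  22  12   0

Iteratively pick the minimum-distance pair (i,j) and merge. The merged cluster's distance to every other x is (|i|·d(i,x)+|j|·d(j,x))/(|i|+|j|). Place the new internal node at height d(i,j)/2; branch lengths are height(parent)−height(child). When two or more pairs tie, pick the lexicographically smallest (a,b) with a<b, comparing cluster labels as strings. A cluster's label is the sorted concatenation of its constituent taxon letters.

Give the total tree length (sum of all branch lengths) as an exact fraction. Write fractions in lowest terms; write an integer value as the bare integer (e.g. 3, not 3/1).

1. join I+T (d=2) ⇒ IT; edges |I|=1, |T|=1
  updated: d(IT,K)=35/2, d(IT,Q)=21/2, d(IT,U)=8, d(IT,Z)=39/2
2. join IT+U (d=8) ⇒ ITU; edges |IT|=3, |U|=4
  updated: d(ITU,K)=64/3, d(ITU,Q)=38/3, d(ITU,Z)=17
3. join Q+Z (d=12) ⇒ QZ; edges |Q|=6, |Z|=6
  updated: d(ITU,QZ)=89/6, d(K,QZ)=35/2
4. join ITU+QZ (d=89/6) ⇒ IQTUZ; edges |ITU|=41/12, |QZ|=17/12
  updated: d(IQTUZ,K)=99/5
5. join IQTUZ+K (d=99/5) ⇒ IKQTUZ; edges |IQTUZ|=149/60, |K|=99/10
final tree: ((((I:1,T:1):3,U:4):41/12,(Q:6,Z:6):17/12):149/60,K:99/10)
total length: 2293/60

2293/60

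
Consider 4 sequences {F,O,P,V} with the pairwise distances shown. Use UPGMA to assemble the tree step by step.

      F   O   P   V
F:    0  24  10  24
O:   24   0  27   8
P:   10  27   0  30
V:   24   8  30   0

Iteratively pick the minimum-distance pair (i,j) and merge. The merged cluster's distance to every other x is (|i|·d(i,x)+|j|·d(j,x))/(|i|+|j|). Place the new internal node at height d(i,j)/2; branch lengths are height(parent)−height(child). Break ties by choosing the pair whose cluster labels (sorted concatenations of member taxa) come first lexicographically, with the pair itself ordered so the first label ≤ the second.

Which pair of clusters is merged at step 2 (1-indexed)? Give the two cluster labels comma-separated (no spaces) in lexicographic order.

F,P

1. join O+V (d=8) ⇒ OV; edges |O|=4, |V|=4
  updated: d(F,OV)=24, d(OV,P)=57/2
2. join F+P (d=10) ⇒ FP; edges |F|=5, |P|=5
  updated: d(FP,OV)=105/4
3. join FP+OV (d=105/4) ⇒ FOPV; edges |FP|=65/8, |OV|=73/8
final tree: ((F:5,P:5):65/8,(O:4,V:4):73/8)
total length: 141/4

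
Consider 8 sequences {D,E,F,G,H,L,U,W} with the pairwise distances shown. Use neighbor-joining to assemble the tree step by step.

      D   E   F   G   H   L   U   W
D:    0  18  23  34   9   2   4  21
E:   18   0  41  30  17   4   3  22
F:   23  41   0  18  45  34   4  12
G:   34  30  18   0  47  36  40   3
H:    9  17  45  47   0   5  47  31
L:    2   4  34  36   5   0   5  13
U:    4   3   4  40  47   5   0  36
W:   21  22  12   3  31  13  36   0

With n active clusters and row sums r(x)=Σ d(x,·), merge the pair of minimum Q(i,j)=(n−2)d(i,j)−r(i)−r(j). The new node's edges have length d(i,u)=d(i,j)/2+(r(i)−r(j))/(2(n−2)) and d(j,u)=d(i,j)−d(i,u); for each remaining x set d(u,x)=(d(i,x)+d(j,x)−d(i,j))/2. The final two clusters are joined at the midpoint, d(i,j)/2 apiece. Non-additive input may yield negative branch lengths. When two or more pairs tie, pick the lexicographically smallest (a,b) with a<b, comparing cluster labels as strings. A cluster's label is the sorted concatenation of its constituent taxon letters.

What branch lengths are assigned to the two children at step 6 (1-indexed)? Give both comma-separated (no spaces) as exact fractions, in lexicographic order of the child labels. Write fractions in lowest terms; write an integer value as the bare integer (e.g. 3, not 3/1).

1. join G+W (d=3, Q=-328) ⇒ GW; edges |G|=22/3, |W|=-13/3
  updated: d(D,GW)=26, d(E,GW)=49/2, d(F,GW)=27/2, d(GW,H)=75/2, d(GW,L)=23, d(GW,U)=73/2
2. join F+GW (d=27/2, Q=-254) ⇒ FGW; edges |F|=67/10, |GW|=34/5
  updated: d(D,FGW)=71/4, d(E,FGW)=26, d(FGW,H)=69/2, d(FGW,L)=87/4, d(FGW,U)=27/2
3. join FGW+U (d=27/2, Q=-132) ⇒ FGUW; edges |FGW|=95/8, |U|=13/8
  updated: d(D,FGUW)=33/8, d(E,FGUW)=31/4, d(FGUW,H)=34, d(FGUW,L)=53/8
4. join E+FGUW (d=31/4, Q=-76) ⇒ EFGUW; edges |E|=35/12, |FGUW|=29/6
  updated: d(D,EFGUW)=115/16, d(EFGUW,H)=173/8, d(EFGUW,L)=23/16
5. join D+H (d=9, Q=-573/16) ⇒ DH; edges |D|=9/64, |H|=567/64
  updated: d(DH,EFGUW)=317/32, d(DH,L)=-1
6. join DH+EFGUW (d=317/32, Q=-331/32) ⇒ DEFGHUW; edges |DH|=239/64, |EFGUW|=395/64
  updated: d(DEFGHUW,L)=-303/64
7. join DEFGHUW+L (d=-303/64) ⇒ DEFGHLUW; edges |DEFGHUW|=-303/128, |L|=-303/128
final tree: (((D:9/64,H:567/64):239/64,(E:35/12,((F:67/10,(G:22/3,W:-13/3):34/5):95/8,U:13/8):29/6):395/64):-303/128,L:-303/128)
total length: 3323/64

239/64,395/64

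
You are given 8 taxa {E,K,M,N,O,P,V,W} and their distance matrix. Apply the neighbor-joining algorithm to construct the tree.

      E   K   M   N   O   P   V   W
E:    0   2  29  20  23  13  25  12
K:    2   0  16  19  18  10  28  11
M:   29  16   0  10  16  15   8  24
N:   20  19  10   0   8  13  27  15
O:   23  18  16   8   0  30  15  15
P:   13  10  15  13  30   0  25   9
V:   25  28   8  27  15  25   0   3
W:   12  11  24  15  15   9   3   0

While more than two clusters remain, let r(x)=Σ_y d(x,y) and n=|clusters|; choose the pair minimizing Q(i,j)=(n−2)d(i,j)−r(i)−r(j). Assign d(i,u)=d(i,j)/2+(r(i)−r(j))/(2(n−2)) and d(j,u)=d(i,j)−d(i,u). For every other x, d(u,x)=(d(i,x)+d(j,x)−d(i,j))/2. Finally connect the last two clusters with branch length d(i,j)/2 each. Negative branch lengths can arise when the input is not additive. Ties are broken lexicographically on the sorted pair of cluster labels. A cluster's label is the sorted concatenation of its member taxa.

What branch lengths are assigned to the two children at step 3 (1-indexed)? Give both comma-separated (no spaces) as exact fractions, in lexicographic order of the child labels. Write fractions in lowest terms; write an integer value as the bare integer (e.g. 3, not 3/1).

89/16,79/16

step 1: merge (E,K) at d=2, Q=-216; branch lengths E→8/3, K→-2/3; new cluster EK
  updated: d(EK,M)=43/2, d(EK,N)=37/2, d(EK,O)=39/2, d(EK,P)=21/2, d(EK,V)=51/2, d(EK,W)=21/2
step 2: merge (V,W) at d=3, Q=-165; branch lengths V→21/5, W→-6/5; new cluster VW
  updated: d(EK,VW)=33/2, d(M,VW)=29/2, d(N,VW)=39/2, d(O,VW)=27/2, d(P,VW)=31/2
step 3: merge (EK,P) at d=21/2, Q=-257/2; branch lengths EK→89/16, P→79/16; new cluster EKP
  updated: d(EKP,M)=13, d(EKP,N)=21/2, d(EKP,O)=39/2, d(EKP,VW)=43/4
step 4: merge (N,O) at d=8, Q=-81; branch lengths N→5/2, O→11/2; new cluster NO
  updated: d(EKP,NO)=11, d(M,NO)=9, d(NO,VW)=25/2
step 5: merge (EKP,VW) at d=43/4, Q=-51; branch lengths EKP→37/8, VW→49/8; new cluster EKPVW
  updated: d(EKPVW,M)=67/8, d(EKPVW,NO)=51/8
step 6: merge (EKPVW,M) at d=67/8, Q=-95/4; branch lengths EKPVW→23/8, M→11/2; new cluster EKMPVW
  updated: d(EKMPVW,NO)=7/2
step 7: merge (EKMPVW,NO) at d=7/2; branch lengths EKMPVW→7/4, NO→7/4; new cluster EKMNOPVW
final tree: (((((E:8/3,K:-2/3):89/16,P:79/16):37/8,(V:21/5,W:-6/5):49/8):23/8,M:11/2):7/4,(N:5/2,O:11/2):7/4)
total length: 369/8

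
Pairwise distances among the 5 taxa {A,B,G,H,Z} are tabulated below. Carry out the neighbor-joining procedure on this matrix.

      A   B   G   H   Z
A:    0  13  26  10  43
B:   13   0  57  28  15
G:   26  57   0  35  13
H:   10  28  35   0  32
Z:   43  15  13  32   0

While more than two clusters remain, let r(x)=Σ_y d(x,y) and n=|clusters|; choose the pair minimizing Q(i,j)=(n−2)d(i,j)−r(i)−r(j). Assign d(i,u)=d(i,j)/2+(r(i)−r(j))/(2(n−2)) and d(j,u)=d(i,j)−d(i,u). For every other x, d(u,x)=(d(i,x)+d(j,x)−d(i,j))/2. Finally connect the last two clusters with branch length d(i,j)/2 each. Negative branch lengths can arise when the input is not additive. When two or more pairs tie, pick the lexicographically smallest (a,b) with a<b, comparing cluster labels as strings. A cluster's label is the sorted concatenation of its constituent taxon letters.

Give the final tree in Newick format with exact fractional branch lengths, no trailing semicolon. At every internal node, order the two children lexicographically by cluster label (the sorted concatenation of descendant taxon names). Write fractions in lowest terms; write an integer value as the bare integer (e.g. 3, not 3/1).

(((A:3/2,H:17/2):17/4,B:45/4):73/8,(G:67/6,Z:11/6):73/8)

step 1: merge (G,Z) at d=13, Q=-195; branch lengths G→67/6, Z→11/6; new cluster GZ
  updated: d(A,GZ)=28, d(B,GZ)=59/2, d(GZ,H)=27
step 2: merge (A,H) at d=10, Q=-96; branch lengths A→3/2, H→17/2; new cluster AH
  updated: d(AH,B)=31/2, d(AH,GZ)=45/2
step 3: merge (AH,B) at d=31/2, Q=-135/2; branch lengths AH→17/4, B→45/4; new cluster ABH
  updated: d(ABH,GZ)=73/4
step 4: merge (ABH,GZ) at d=73/4; branch lengths ABH→73/8, GZ→73/8; new cluster ABGHZ
final tree: (((A:3/2,H:17/2):17/4,B:45/4):73/8,(G:67/6,Z:11/6):73/8)
total length: 227/4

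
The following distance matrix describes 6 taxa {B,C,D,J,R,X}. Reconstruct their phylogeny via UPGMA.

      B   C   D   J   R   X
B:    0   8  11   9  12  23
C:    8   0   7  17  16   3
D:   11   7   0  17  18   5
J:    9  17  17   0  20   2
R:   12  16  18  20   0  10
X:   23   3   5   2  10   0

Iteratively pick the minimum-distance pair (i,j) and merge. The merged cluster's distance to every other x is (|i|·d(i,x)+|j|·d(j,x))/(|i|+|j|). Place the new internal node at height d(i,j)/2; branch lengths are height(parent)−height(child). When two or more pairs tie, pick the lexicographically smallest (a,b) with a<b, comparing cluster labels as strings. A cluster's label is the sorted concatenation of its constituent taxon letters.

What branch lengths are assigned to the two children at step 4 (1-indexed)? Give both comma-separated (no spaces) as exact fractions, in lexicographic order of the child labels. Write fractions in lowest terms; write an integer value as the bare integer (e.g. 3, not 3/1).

step 1: merge (J,X) at d=2; branch lengths J→1, X→1; new cluster JX
  updated: d(B,JX)=16, d(C,JX)=10, d(D,JX)=11, d(JX,R)=15
step 2: merge (C,D) at d=7; branch lengths C→7/2, D→7/2; new cluster CD
  updated: d(B,CD)=19/2, d(CD,JX)=21/2, d(CD,R)=17
step 3: merge (B,CD) at d=19/2; branch lengths B→19/4, CD→5/4; new cluster BCD
  updated: d(BCD,JX)=37/3, d(BCD,R)=46/3
step 4: merge (BCD,JX) at d=37/3; branch lengths BCD→17/12, JX→31/6; new cluster BCDJX
  updated: d(BCDJX,R)=76/5
step 5: merge (BCDJX,R) at d=76/5; branch lengths BCDJX→43/30, R→38/5; new cluster BCDJRX
final tree: (((B:19/4,(C:7/2,D:7/2):5/4):17/12,(J:1,X:1):31/6):43/30,R:38/5)
total length: 1837/60

17/12,31/6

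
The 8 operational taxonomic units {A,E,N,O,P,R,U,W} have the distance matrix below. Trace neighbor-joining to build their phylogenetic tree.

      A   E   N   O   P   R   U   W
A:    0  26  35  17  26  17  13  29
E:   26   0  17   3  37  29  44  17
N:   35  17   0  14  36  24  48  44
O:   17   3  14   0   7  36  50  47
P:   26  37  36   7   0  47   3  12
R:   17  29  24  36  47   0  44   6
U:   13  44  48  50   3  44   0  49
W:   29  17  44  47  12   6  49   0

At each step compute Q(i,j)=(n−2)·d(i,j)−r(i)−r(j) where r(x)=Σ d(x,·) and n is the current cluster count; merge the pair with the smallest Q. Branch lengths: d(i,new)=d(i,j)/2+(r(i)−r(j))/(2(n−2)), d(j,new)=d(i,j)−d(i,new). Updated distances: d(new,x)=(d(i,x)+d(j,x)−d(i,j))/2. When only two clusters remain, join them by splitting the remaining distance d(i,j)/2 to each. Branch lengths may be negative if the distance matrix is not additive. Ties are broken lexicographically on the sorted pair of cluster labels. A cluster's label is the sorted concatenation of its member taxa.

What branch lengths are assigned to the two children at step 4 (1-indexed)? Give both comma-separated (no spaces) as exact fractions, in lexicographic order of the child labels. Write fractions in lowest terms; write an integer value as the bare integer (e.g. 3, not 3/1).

iteration 1: select P,U (d=3, Q=-401); attach at lengths (-65/12, 101/12); label the merged cluster PU
  updated: d(A,PU)=18, d(E,PU)=39, d(N,PU)=81/2, d(O,PU)=27, d(PU,R)=44, d(PU,W)=29
iteration 2: select R,W (d=6, Q=-298); attach at lengths (7/5, 23/5); label the merged cluster RW
  updated: d(A,RW)=20, d(E,RW)=20, d(N,RW)=31, d(O,RW)=77/2, d(PU,RW)=67/2
iteration 3: select A,PU (d=18, Q=-202); attach at lengths (15/4, 57/4); label the merged cluster APU
  updated: d(APU,E)=47/2, d(APU,N)=115/4, d(APU,O)=13, d(APU,RW)=71/4
iteration 4: select APU,RW (d=71/4, Q=-137); attach at lengths (29/6, 155/12); label the merged cluster APRUW
  updated: d(APRUW,E)=103/8, d(APRUW,N)=21, d(APRUW,O)=135/8
iteration 5: select APRUW,N (d=21, Q=-243/4); attach at lengths (163/16, 173/16); label the merged cluster ANPRUW
  updated: d(ANPRUW,E)=71/16, d(ANPRUW,O)=79/16
iteration 6: select ANPRUW,E (d=71/16, Q=-99/8); attach at lengths (51/16, 5/4); label the merged cluster AENPRUW
  updated: d(AENPRUW,O)=7/4
iteration 7: select AENPRUW,O (d=7/4); attach at lengths (7/8, 7/8); label the merged cluster AENOPRUW
final tree: (((((A:15/4,(P:-65/12,U:101/12):57/4):29/6,(R:7/5,W:23/5):155/12):163/16,N:173/16):51/16,E:5/4):7/8,O:7/8)
total length: 1151/16

29/6,155/12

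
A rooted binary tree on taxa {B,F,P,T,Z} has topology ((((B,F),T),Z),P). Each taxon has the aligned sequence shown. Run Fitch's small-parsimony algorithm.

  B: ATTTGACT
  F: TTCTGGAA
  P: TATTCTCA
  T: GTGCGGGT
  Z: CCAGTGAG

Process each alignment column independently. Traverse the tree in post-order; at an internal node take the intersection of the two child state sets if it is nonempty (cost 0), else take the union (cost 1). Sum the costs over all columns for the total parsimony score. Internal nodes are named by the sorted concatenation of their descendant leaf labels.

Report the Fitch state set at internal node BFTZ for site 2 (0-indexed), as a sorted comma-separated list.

[col 0] BF: children B:{A}, F:{T} ∪→ {A,T}; cost 1
[col 0] BFT: children BF:{A,T}, T:{G} ∪→ {A,G,T}; cost 1
[col 0] BFTZ: children BFT:{A,G,T}, Z:{C} ∪→ {A,C,G,T}; cost 1
[col 0] BFPTZ: children BFTZ:{A,C,G,T}, P:{T} ∩→ {T}; cost 0
[col 1] BF: children B:{T}, F:{T} ∩→ {T}; cost 0
[col 1] BFT: children BF:{T}, T:{T} ∩→ {T}; cost 0
[col 1] BFTZ: children BFT:{T}, Z:{C} ∪→ {C,T}; cost 1
[col 1] BFPTZ: children BFTZ:{C,T}, P:{A} ∪→ {A,C,T}; cost 1
[col 2] BF: children B:{T}, F:{C} ∪→ {C,T}; cost 1
[col 2] BFT: children BF:{C,T}, T:{G} ∪→ {C,G,T}; cost 1
[col 2] BFTZ: children BFT:{C,G,T}, Z:{A} ∪→ {A,C,G,T}; cost 1
[col 2] BFPTZ: children BFTZ:{A,C,G,T}, P:{T} ∩→ {T}; cost 0
[col 3] BF: children B:{T}, F:{T} ∩→ {T}; cost 0
[col 3] BFT: children BF:{T}, T:{C} ∪→ {C,T}; cost 1
[col 3] BFTZ: children BFT:{C,T}, Z:{G} ∪→ {C,G,T}; cost 1
[col 3] BFPTZ: children BFTZ:{C,G,T}, P:{T} ∩→ {T}; cost 0
[col 4] BF: children B:{G}, F:{G} ∩→ {G}; cost 0
[col 4] BFT: children BF:{G}, T:{G} ∩→ {G}; cost 0
[col 4] BFTZ: children BFT:{G}, Z:{T} ∪→ {G,T}; cost 1
[col 4] BFPTZ: children BFTZ:{G,T}, P:{C} ∪→ {C,G,T}; cost 1
[col 5] BF: children B:{A}, F:{G} ∪→ {A,G}; cost 1
[col 5] BFT: children BF:{A,G}, T:{G} ∩→ {G}; cost 0
[col 5] BFTZ: children BFT:{G}, Z:{G} ∩→ {G}; cost 0
[col 5] BFPTZ: children BFTZ:{G}, P:{T} ∪→ {G,T}; cost 1
[col 6] BF: children B:{C}, F:{A} ∪→ {A,C}; cost 1
[col 6] BFT: children BF:{A,C}, T:{G} ∪→ {A,C,G}; cost 1
[col 6] BFTZ: children BFT:{A,C,G}, Z:{A} ∩→ {A}; cost 0
[col 6] BFPTZ: children BFTZ:{A}, P:{C} ∪→ {A,C}; cost 1
[col 7] BF: children B:{T}, F:{A} ∪→ {A,T}; cost 1
[col 7] BFT: children BF:{A,T}, T:{T} ∩→ {T}; cost 0
[col 7] BFTZ: children BFT:{T}, Z:{G} ∪→ {G,T}; cost 1
[col 7] BFPTZ: children BFTZ:{G,T}, P:{A} ∪→ {A,G,T}; cost 1
per-site changes: [3, 2, 3, 2, 2, 2, 3, 3]; total = 20

A,C,G,T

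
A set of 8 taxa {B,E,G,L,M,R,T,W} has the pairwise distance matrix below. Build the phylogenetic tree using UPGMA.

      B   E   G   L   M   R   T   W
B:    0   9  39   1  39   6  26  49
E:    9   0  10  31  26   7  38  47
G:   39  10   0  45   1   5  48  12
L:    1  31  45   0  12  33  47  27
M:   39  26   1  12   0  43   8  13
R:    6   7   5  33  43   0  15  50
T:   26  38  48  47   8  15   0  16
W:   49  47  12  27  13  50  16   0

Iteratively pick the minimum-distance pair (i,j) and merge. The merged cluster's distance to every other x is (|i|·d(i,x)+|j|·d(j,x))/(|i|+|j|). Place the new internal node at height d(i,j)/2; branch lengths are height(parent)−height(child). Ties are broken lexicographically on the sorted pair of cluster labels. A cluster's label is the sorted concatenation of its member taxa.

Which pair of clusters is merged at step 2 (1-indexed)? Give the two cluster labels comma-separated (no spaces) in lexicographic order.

G,M

iteration 1: select B,L (d=1); attach at lengths (1/2, 1/2); label the merged cluster BL
  updated: d(BL,E)=20, d(BL,G)=42, d(BL,M)=51/2, d(BL,R)=39/2, d(BL,T)=73/2, d(BL,W)=38
iteration 2: select G,M (d=1); attach at lengths (1/2, 1/2); label the merged cluster GM
  updated: d(BL,GM)=135/4, d(E,GM)=18, d(GM,R)=24, d(GM,T)=28, d(GM,W)=25/2
iteration 3: select E,R (d=7); attach at lengths (7/2, 7/2); label the merged cluster ER
  updated: d(BL,ER)=79/4, d(ER,GM)=21, d(ER,T)=53/2, d(ER,W)=97/2
iteration 4: select GM,W (d=25/2); attach at lengths (23/4, 25/4); label the merged cluster GMW
  updated: d(BL,GMW)=211/6, d(ER,GMW)=181/6, d(GMW,T)=24
iteration 5: select BL,ER (d=79/4); attach at lengths (75/8, 51/8); label the merged cluster BELR
  updated: d(BELR,GMW)=98/3, d(BELR,T)=63/2
iteration 6: select GMW,T (d=24); attach at lengths (23/4, 12); label the merged cluster GMTW
  updated: d(BELR,GMTW)=259/8
iteration 7: select BELR,GMTW (d=259/8); attach at lengths (101/16, 67/16); label the merged cluster BEGLMRTW
final tree: (((B:1/2,L:1/2):75/8,(E:7/2,R:7/2):51/8):101/16,(((G:1/2,M:1/2):23/4,W:25/4):23/4,T:12):67/16)
total length: 65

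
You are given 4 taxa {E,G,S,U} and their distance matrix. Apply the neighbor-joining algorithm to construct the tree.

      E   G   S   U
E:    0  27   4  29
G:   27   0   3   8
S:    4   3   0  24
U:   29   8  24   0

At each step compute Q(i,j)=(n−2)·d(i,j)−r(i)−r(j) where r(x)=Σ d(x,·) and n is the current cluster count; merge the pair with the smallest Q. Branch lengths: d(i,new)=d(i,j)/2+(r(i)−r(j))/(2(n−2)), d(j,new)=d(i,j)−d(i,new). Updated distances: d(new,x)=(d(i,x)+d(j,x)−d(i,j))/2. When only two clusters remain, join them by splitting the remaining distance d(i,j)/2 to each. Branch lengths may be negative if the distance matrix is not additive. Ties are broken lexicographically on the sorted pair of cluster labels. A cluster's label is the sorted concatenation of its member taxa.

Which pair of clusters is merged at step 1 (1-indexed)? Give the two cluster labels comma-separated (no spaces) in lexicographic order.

iteration 1: select E,S (d=4, Q=-83); attach at lengths (37/4, -21/4); label the merged cluster ES
  updated: d(ES,G)=13, d(ES,U)=49/2
iteration 2: select ES,G (d=13, Q=-91/2); attach at lengths (59/4, -7/4); label the merged cluster EGS
  updated: d(EGS,U)=39/4
iteration 3: select EGS,U (d=39/4); attach at lengths (39/8, 39/8); label the merged cluster EGSU
final tree: (((E:37/4,S:-21/4):59/4,G:-7/4):39/8,U:39/8)
total length: 107/4

E,S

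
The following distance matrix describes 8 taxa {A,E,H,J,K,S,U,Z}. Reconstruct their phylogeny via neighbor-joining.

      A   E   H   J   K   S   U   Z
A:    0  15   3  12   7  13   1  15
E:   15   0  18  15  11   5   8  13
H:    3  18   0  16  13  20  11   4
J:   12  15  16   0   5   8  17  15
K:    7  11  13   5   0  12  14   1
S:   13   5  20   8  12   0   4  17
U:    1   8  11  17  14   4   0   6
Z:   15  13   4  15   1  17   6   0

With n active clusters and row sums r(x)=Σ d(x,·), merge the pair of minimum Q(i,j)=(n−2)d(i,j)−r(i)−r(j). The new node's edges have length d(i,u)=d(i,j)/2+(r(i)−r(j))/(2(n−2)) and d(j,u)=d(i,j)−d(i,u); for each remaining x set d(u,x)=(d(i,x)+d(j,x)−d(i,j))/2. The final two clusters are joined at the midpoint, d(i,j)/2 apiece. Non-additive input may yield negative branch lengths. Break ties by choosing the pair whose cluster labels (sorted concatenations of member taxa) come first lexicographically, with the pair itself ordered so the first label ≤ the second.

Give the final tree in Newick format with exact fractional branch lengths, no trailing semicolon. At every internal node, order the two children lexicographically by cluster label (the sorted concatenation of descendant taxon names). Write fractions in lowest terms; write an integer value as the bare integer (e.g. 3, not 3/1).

((((A:1/10,H:29/10):7/2,((E:3,S:2):31/16,U:25/16):13/4):7/4,(J:23/4,K:-3/4):23/8):21/16,Z:21/16)

step 1: merge (E,S) at d=5, Q=-134; branch lengths E→3, S→2; new cluster ES
  updated: d(A,ES)=23/2, d(ES,H)=33/2, d(ES,J)=9, d(ES,K)=9, d(ES,U)=7/2, d(ES,Z)=25/2
step 2: merge (A,H) at d=3, Q=-98; branch lengths A→1/10, H→29/10; new cluster AH
  updated: d(AH,ES)=25/2, d(AH,J)=25/2, d(AH,K)=17/2, d(AH,U)=9/2, d(AH,Z)=8
step 3: merge (ES,U) at d=7/2, Q=-155/2; branch lengths ES→31/16, U→25/16; new cluster ESU
  updated: d(AH,ESU)=27/4, d(ESU,J)=45/4, d(ESU,K)=39/4, d(ESU,Z)=15/2
step 4: merge (J,K) at d=5, Q=-53; branch lengths J→23/4, K→-3/4; new cluster JK
  updated: d(AH,JK)=8, d(ESU,JK)=8, d(JK,Z)=11/2
step 5: merge (AH,ESU) at d=27/4, Q=-63/2; branch lengths AH→7/2, ESU→13/4; new cluster AEHSU
  updated: d(AEHSU,JK)=37/8, d(AEHSU,Z)=35/8
step 6: merge (AEHSU,JK) at d=37/8, Q=-29/2; branch lengths AEHSU→7/4, JK→23/8; new cluster AEHJKSU
  updated: d(AEHJKSU,Z)=21/8
step 7: merge (AEHJKSU,Z) at d=21/8; branch lengths AEHJKSU→21/16, Z→21/16; new cluster AEHJKSUZ
final tree: ((((A:1/10,H:29/10):7/2,((E:3,S:2):31/16,U:25/16):13/4):7/4,(J:23/4,K:-3/4):23/8):21/16,Z:21/16)
total length: 61/2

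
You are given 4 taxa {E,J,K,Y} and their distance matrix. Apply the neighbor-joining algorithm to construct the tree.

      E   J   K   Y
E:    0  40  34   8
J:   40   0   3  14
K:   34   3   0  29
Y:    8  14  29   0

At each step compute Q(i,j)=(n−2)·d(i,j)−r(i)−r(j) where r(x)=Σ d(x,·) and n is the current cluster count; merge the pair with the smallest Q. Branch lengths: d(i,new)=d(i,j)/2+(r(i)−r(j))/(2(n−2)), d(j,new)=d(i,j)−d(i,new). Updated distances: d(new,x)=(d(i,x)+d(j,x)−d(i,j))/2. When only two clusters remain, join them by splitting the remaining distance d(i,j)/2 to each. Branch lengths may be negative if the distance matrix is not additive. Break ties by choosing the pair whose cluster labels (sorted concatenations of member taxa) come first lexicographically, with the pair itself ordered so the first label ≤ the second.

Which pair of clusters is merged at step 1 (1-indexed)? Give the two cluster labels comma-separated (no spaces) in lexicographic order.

E,Y

1. join E+Y (d=8, Q=-117) ⇒ EY; edges |E|=47/4, |Y|=-15/4
  updated: d(EY,J)=23, d(EY,K)=55/2
2. join EY+J (d=23, Q=-107/2) ⇒ EJY; edges |EY|=95/4, |J|=-3/4
  updated: d(EJY,K)=15/4
3. join EJY+K (d=15/4) ⇒ EJKY; edges |EJY|=15/8, |K|=15/8
final tree: (((E:47/4,Y:-15/4):95/4,J:-3/4):15/8,K:15/8)
total length: 139/4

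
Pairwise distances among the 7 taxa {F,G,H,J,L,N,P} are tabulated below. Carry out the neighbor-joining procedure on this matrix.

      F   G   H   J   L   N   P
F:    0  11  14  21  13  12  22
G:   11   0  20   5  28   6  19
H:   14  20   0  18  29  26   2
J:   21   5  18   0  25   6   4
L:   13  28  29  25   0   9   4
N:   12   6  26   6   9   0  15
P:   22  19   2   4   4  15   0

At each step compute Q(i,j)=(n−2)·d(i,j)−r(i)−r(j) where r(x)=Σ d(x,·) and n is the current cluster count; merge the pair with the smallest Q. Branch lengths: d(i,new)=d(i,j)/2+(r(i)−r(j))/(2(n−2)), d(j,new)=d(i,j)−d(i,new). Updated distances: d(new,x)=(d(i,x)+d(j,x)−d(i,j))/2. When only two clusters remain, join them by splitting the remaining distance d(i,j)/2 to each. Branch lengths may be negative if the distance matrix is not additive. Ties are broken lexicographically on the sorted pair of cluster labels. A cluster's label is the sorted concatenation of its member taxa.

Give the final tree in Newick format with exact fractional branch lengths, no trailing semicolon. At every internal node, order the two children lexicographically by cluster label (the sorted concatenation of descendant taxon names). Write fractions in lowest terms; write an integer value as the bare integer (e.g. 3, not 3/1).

(((F:187/32,((G:43/16,J:37/16):77/24,N:7/24):165/32):45/32,(H:53/10,P:-33/10):273/32):223/64,L:223/64)

iteration 1: select H,P (d=2, Q=-165); attach at lengths (53/10, -33/10); label the merged cluster HP
  updated: d(F,HP)=17, d(G,HP)=37/2, d(HP,J)=10, d(HP,L)=31/2, d(HP,N)=39/2
iteration 2: select G,J (d=5, Q=-231/2); attach at lengths (43/16, 37/16); label the merged cluster GJ
  updated: d(F,GJ)=27/2, d(GJ,HP)=47/4, d(GJ,L)=24, d(GJ,N)=7/2
iteration 3: select GJ,N (d=7/2, Q=-345/4); attach at lengths (77/24, 7/24); label the merged cluster GJN
  updated: d(F,GJN)=11, d(GJN,HP)=111/8, d(GJN,L)=59/4
iteration 4: select F,GJN (d=11, Q=-469/8); attach at lengths (187/32, 165/32); label the merged cluster FGJN
  updated: d(FGJN,HP)=159/16, d(FGJN,L)=67/8
iteration 5: select FGJN,HP (d=159/16, Q=-541/16); attach at lengths (45/32, 273/32); label the merged cluster FGHJNP
  updated: d(FGHJNP,L)=223/32
iteration 6: select FGHJNP,L (d=223/32); attach at lengths (223/64, 223/64); label the merged cluster FGHJLNP
final tree: (((F:187/32,((G:43/16,J:37/16):77/24,N:7/24):165/32):45/32,(H:53/10,P:-33/10):273/32):223/64,L:223/64)
total length: 1229/32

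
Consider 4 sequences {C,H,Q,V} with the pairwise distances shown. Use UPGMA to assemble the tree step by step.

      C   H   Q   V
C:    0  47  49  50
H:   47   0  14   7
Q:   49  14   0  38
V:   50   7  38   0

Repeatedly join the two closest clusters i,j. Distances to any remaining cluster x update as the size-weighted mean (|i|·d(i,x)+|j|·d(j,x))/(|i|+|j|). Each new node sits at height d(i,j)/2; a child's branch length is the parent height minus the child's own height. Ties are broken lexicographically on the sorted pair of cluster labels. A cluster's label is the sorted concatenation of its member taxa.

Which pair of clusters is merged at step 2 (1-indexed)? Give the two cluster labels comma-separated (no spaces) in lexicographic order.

HV,Q

step 1: merge (H,V) at d=7; branch lengths H→7/2, V→7/2; new cluster HV
  updated: d(C,HV)=97/2, d(HV,Q)=26
step 2: merge (HV,Q) at d=26; branch lengths HV→19/2, Q→13; new cluster HQV
  updated: d(C,HQV)=146/3
step 3: merge (C,HQV) at d=146/3; branch lengths C→73/3, HQV→34/3; new cluster CHQV
final tree: (C:73/3,((H:7/2,V:7/2):19/2,Q:13):34/3)
total length: 391/6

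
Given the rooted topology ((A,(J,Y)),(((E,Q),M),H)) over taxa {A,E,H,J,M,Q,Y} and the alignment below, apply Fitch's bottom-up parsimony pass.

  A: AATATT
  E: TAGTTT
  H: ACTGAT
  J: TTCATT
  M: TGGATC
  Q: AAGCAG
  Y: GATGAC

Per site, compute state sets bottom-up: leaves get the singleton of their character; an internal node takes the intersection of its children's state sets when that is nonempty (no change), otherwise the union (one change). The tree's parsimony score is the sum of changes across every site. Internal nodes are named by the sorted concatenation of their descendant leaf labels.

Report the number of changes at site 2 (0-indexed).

2

[col 0] JY: children J:{T}, Y:{G} ∪→ {G,T}; cost 1
[col 0] AJY: children A:{A}, JY:{G,T} ∪→ {A,G,T}; cost 1
[col 0] EQ: children E:{T}, Q:{A} ∪→ {A,T}; cost 1
[col 0] EMQ: children EQ:{A,T}, M:{T} ∩→ {T}; cost 0
[col 0] EHMQ: children EMQ:{T}, H:{A} ∪→ {A,T}; cost 1
[col 0] AEHJMQY: children AJY:{A,G,T}, EHMQ:{A,T} ∩→ {A,T}; cost 0
[col 1] JY: children J:{T}, Y:{A} ∪→ {A,T}; cost 1
[col 1] AJY: children A:{A}, JY:{A,T} ∩→ {A}; cost 0
[col 1] EQ: children E:{A}, Q:{A} ∩→ {A}; cost 0
[col 1] EMQ: children EQ:{A}, M:{G} ∪→ {A,G}; cost 1
[col 1] EHMQ: children EMQ:{A,G}, H:{C} ∪→ {A,C,G}; cost 1
[col 1] AEHJMQY: children AJY:{A}, EHMQ:{A,C,G} ∩→ {A}; cost 0
[col 2] JY: children J:{C}, Y:{T} ∪→ {C,T}; cost 1
[col 2] AJY: children A:{T}, JY:{C,T} ∩→ {T}; cost 0
[col 2] EQ: children E:{G}, Q:{G} ∩→ {G}; cost 0
[col 2] EMQ: children EQ:{G}, M:{G} ∩→ {G}; cost 0
[col 2] EHMQ: children EMQ:{G}, H:{T} ∪→ {G,T}; cost 1
[col 2] AEHJMQY: children AJY:{T}, EHMQ:{G,T} ∩→ {T}; cost 0
[col 3] JY: children J:{A}, Y:{G} ∪→ {A,G}; cost 1
[col 3] AJY: children A:{A}, JY:{A,G} ∩→ {A}; cost 0
[col 3] EQ: children E:{T}, Q:{C} ∪→ {C,T}; cost 1
[col 3] EMQ: children EQ:{C,T}, M:{A} ∪→ {A,C,T}; cost 1
[col 3] EHMQ: children EMQ:{A,C,T}, H:{G} ∪→ {A,C,G,T}; cost 1
[col 3] AEHJMQY: children AJY:{A}, EHMQ:{A,C,G,T} ∩→ {A}; cost 0
[col 4] JY: children J:{T}, Y:{A} ∪→ {A,T}; cost 1
[col 4] AJY: children A:{T}, JY:{A,T} ∩→ {T}; cost 0
[col 4] EQ: children E:{T}, Q:{A} ∪→ {A,T}; cost 1
[col 4] EMQ: children EQ:{A,T}, M:{T} ∩→ {T}; cost 0
[col 4] EHMQ: children EMQ:{T}, H:{A} ∪→ {A,T}; cost 1
[col 4] AEHJMQY: children AJY:{T}, EHMQ:{A,T} ∩→ {T}; cost 0
[col 5] JY: children J:{T}, Y:{C} ∪→ {C,T}; cost 1
[col 5] AJY: children A:{T}, JY:{C,T} ∩→ {T}; cost 0
[col 5] EQ: children E:{T}, Q:{G} ∪→ {G,T}; cost 1
[col 5] EMQ: children EQ:{G,T}, M:{C} ∪→ {C,G,T}; cost 1
[col 5] EHMQ: children EMQ:{C,G,T}, H:{T} ∩→ {T}; cost 0
[col 5] AEHJMQY: children AJY:{T}, EHMQ:{T} ∩→ {T}; cost 0
per-site changes: [4, 3, 2, 4, 3, 3]; total = 19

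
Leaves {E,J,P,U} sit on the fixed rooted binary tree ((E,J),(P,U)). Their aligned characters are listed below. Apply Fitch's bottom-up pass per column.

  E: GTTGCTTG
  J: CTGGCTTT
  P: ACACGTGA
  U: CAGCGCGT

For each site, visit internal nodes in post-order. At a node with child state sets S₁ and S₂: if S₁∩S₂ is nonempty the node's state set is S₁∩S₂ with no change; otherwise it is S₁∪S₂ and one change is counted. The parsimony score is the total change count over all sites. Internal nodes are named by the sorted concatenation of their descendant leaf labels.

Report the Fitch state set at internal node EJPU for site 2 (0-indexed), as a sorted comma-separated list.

G

EJ@0: {G} ∪ {C} = {C,G} (union, +1)
PU@0: {A} ∪ {C} = {A,C} (union, +1)
EJPU@0: {C,G} ∩ {A,C} = {C} (intersection, +0)
EJ@1: {T} ∩ {T} = {T} (intersection, +0)
PU@1: {C} ∪ {A} = {A,C} (union, +1)
EJPU@1: {T} ∪ {A,C} = {A,C,T} (union, +1)
EJ@2: {T} ∪ {G} = {G,T} (union, +1)
PU@2: {A} ∪ {G} = {A,G} (union, +1)
EJPU@2: {G,T} ∩ {A,G} = {G} (intersection, +0)
EJ@3: {G} ∩ {G} = {G} (intersection, +0)
PU@3: {C} ∩ {C} = {C} (intersection, +0)
EJPU@3: {G} ∪ {C} = {C,G} (union, +1)
EJ@4: {C} ∩ {C} = {C} (intersection, +0)
PU@4: {G} ∩ {G} = {G} (intersection, +0)
EJPU@4: {C} ∪ {G} = {C,G} (union, +1)
EJ@5: {T} ∩ {T} = {T} (intersection, +0)
PU@5: {T} ∪ {C} = {C,T} (union, +1)
EJPU@5: {T} ∩ {C,T} = {T} (intersection, +0)
EJ@6: {T} ∩ {T} = {T} (intersection, +0)
PU@6: {G} ∩ {G} = {G} (intersection, +0)
EJPU@6: {T} ∪ {G} = {G,T} (union, +1)
EJ@7: {G} ∪ {T} = {G,T} (union, +1)
PU@7: {A} ∪ {T} = {A,T} (union, +1)
EJPU@7: {G,T} ∩ {A,T} = {T} (intersection, +0)
per-site changes: [2, 2, 2, 1, 1, 1, 1, 2]; total = 12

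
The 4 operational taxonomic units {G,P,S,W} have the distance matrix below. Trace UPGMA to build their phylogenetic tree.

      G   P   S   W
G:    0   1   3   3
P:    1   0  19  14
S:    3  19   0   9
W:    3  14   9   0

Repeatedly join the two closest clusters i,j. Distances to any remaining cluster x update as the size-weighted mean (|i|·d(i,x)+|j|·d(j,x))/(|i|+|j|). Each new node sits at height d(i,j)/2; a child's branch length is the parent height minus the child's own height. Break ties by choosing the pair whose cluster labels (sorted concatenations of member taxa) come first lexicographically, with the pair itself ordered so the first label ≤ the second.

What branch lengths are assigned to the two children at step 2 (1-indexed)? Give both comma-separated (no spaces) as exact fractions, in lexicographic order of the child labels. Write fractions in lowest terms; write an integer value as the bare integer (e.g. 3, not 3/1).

1. join G+P (d=1) ⇒ GP; edges |G|=1/2, |P|=1/2
  updated: d(GP,S)=11, d(GP,W)=17/2
2. join GP+W (d=17/2) ⇒ GPW; edges |GP|=15/4, |W|=17/4
  updated: d(GPW,S)=31/3
3. join GPW+S (d=31/3) ⇒ GPSW; edges |GPW|=11/12, |S|=31/6
final tree: (((G:1/2,P:1/2):15/4,W:17/4):11/12,S:31/6)
total length: 181/12

15/4,17/4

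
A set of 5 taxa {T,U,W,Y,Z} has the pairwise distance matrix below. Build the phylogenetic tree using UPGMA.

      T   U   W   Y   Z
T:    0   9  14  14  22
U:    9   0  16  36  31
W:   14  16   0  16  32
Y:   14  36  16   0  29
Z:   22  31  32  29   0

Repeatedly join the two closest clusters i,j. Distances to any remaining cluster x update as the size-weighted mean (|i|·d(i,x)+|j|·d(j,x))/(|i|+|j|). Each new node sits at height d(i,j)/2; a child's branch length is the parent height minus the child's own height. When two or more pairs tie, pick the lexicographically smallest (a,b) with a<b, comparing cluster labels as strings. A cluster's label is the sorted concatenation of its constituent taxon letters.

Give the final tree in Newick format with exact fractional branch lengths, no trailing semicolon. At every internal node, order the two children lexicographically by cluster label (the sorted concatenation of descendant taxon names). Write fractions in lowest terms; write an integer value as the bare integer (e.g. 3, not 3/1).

((((T:9/2,U:9/2):3,W:15/2):7/2,Y:11):13/4,Z:57/4)

iteration 1: select T,U (d=9); attach at lengths (9/2, 9/2); label the merged cluster TU
  updated: d(TU,W)=15, d(TU,Y)=25, d(TU,Z)=53/2
iteration 2: select TU,W (d=15); attach at lengths (3, 15/2); label the merged cluster TUW
  updated: d(TUW,Y)=22, d(TUW,Z)=85/3
iteration 3: select TUW,Y (d=22); attach at lengths (7/2, 11); label the merged cluster TUWY
  updated: d(TUWY,Z)=57/2
iteration 4: select TUWY,Z (d=57/2); attach at lengths (13/4, 57/4); label the merged cluster TUWYZ
final tree: ((((T:9/2,U:9/2):3,W:15/2):7/2,Y:11):13/4,Z:57/4)
total length: 103/2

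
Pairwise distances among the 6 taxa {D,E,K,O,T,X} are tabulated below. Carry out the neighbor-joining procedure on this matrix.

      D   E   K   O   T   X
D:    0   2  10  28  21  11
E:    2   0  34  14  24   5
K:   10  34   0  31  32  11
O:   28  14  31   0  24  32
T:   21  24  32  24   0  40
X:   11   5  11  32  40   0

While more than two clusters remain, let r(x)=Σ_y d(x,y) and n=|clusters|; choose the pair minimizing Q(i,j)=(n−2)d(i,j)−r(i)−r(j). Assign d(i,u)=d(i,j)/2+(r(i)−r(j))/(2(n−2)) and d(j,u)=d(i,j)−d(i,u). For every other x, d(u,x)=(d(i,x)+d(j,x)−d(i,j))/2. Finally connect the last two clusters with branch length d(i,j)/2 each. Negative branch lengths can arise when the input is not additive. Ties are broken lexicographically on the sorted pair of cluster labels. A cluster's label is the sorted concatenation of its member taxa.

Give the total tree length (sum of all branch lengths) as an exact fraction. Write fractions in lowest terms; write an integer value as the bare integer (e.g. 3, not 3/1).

iteration 1: select O,T (d=24, Q=-174); attach at lengths (21/2, 27/2); label the merged cluster OT
  updated: d(D,OT)=25/2, d(E,OT)=7, d(K,OT)=39/2, d(OT,X)=24
iteration 2: select K,X (d=11, Q=-185/2); attach at lengths (113/12, 19/12); label the merged cluster KX
  updated: d(D,KX)=5, d(E,KX)=14, d(KX,OT)=65/4
iteration 3: select D,KX (d=5, Q=-179/4); attach at lengths (-23/16, 103/16); label the merged cluster DKX
  updated: d(DKX,E)=11/2, d(DKX,OT)=95/8
iteration 4: select DKX,E (d=11/2, Q=-195/8); attach at lengths (83/16, 5/16); label the merged cluster DEKX
  updated: d(DEKX,OT)=107/16
iteration 5: select DEKX,OT (d=107/16); attach at lengths (107/32, 107/32); label the merged cluster DEKOTX
final tree: (((D:-23/16,(K:113/12,X:19/12):103/16):83/16,E:5/16):107/32,(O:21/2,T:27/2):107/32)
total length: 835/16

835/16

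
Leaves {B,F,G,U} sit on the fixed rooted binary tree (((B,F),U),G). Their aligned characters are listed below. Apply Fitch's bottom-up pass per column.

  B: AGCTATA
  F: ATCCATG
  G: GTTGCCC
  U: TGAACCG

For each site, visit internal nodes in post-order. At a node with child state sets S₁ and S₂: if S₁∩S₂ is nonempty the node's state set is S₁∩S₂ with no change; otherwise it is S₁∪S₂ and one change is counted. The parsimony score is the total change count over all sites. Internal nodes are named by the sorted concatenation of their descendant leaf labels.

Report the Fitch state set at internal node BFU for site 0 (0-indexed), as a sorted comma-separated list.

A,T

BF@0: {A} ∩ {A} = {A} (intersection, +0)
BFU@0: {A} ∪ {T} = {A,T} (union, +1)
BFGU@0: {A,T} ∪ {G} = {A,G,T} (union, +1)
BF@1: {G} ∪ {T} = {G,T} (union, +1)
BFU@1: {G,T} ∩ {G} = {G} (intersection, +0)
BFGU@1: {G} ∪ {T} = {G,T} (union, +1)
BF@2: {C} ∩ {C} = {C} (intersection, +0)
BFU@2: {C} ∪ {A} = {A,C} (union, +1)
BFGU@2: {A,C} ∪ {T} = {A,C,T} (union, +1)
BF@3: {T} ∪ {C} = {C,T} (union, +1)
BFU@3: {C,T} ∪ {A} = {A,C,T} (union, +1)
BFGU@3: {A,C,T} ∪ {G} = {A,C,G,T} (union, +1)
BF@4: {A} ∩ {A} = {A} (intersection, +0)
BFU@4: {A} ∪ {C} = {A,C} (union, +1)
BFGU@4: {A,C} ∩ {C} = {C} (intersection, +0)
BF@5: {T} ∩ {T} = {T} (intersection, +0)
BFU@5: {T} ∪ {C} = {C,T} (union, +1)
BFGU@5: {C,T} ∩ {C} = {C} (intersection, +0)
BF@6: {A} ∪ {G} = {A,G} (union, +1)
BFU@6: {A,G} ∩ {G} = {G} (intersection, +0)
BFGU@6: {G} ∪ {C} = {C,G} (union, +1)
per-site changes: [2, 2, 2, 3, 1, 1, 2]; total = 13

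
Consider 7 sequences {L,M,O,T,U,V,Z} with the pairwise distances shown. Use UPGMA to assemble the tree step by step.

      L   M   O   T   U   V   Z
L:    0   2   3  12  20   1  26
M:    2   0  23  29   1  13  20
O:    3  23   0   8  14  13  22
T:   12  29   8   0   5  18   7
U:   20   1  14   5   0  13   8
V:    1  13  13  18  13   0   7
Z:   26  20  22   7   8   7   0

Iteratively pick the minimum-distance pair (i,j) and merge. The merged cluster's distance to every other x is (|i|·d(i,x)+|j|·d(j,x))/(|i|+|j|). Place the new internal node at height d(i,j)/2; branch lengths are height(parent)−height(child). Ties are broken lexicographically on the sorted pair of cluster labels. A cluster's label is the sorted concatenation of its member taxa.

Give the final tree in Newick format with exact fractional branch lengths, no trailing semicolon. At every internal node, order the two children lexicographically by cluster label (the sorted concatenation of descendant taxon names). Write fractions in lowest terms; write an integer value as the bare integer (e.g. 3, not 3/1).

((((L:1/2,V:1/2):7/2,O:4):37/12,(M:1/2,U:1/2):79/12):2/3,(T:7/2,Z:7/2):17/4)

1. join L+V (d=1) ⇒ LV; edges |L|=1/2, |V|=1/2
  updated: d(LV,M)=15/2, d(LV,O)=8, d(LV,T)=15, d(LV,U)=33/2, d(LV,Z)=33/2
2. join M+U (d=1) ⇒ MU; edges |M|=1/2, |U|=1/2
  updated: d(LV,MU)=12, d(MU,O)=37/2, d(MU,T)=17, d(MU,Z)=14
3. join T+Z (d=7) ⇒ TZ; edges |T|=7/2, |Z|=7/2
  updated: d(LV,TZ)=63/4, d(MU,TZ)=31/2, d(O,TZ)=15
4. join LV+O (d=8) ⇒ LOV; edges |LV|=7/2, |O|=4
  updated: d(LOV,MU)=85/6, d(LOV,TZ)=31/2
5. join LOV+MU (d=85/6) ⇒ LMOUV; edges |LOV|=37/12, |MU|=79/12
  updated: d(LMOUV,TZ)=31/2
6. join LMOUV+TZ (d=31/2) ⇒ LMOTUVZ; edges |LMOUV|=2/3, |TZ|=17/4
final tree: ((((L:1/2,V:1/2):7/2,O:4):37/12,(M:1/2,U:1/2):79/12):2/3,(T:7/2,Z:7/2):17/4)
total length: 373/12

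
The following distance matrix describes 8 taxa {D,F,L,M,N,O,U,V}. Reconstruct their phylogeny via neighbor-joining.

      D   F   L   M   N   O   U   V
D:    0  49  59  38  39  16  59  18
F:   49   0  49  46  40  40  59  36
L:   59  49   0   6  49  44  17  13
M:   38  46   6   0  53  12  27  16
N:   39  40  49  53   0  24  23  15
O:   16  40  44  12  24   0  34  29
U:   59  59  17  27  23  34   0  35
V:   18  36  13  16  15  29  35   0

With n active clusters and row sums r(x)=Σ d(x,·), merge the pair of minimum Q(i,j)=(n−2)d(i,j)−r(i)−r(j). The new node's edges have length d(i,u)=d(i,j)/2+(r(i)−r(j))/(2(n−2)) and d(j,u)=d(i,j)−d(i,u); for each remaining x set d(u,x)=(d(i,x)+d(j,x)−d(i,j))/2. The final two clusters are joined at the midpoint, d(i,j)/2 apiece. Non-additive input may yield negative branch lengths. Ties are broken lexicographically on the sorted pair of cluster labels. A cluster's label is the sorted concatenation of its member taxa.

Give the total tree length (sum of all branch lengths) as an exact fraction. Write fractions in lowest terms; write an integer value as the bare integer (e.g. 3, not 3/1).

6841/64

step 1: merge (L,M) at d=6, Q=-399; branch lengths L→25/4, M→-1/4; new cluster LM
  updated: d(D,LM)=91/2, d(F,LM)=89/2, d(LM,N)=48, d(LM,O)=25, d(LM,U)=19, d(LM,V)=23/2
step 2: merge (LM,U) at d=19, Q=-655/2; branch lengths LM→119/20, U→261/20; new cluster LMU
  updated: d(D,LMU)=171/4, d(F,LMU)=169/4, d(LMU,N)=26, d(LMU,O)=20, d(LMU,V)=55/4
step 3: merge (D,O) at d=16, Q=-919/4; branch lengths D→399/32, O→113/32; new cluster DO
  updated: d(DO,F)=73/2, d(DO,LMU)=187/8, d(DO,N)=47/2, d(DO,V)=31/2
step 4: merge (LMU,V) at d=55/4, Q=-1155/8; branch lengths LMU→177/16, V→43/16; new cluster LMUV
  updated: d(DO,LMUV)=201/16, d(F,LMUV)=129/4, d(LMUV,N)=109/8
step 5: merge (DO,F) at d=73/2, Q=-1733/16; branch lengths DO→589/64, F→1747/64; new cluster DFO
  updated: d(DFO,LMUV)=133/32, d(DFO,N)=27/2
step 6: merge (DFO,LMUV) at d=133/32, Q=-1001/32; branch lengths DFO→129/64, LMUV→137/64; new cluster DFLMOUV
  updated: d(DFLMOUV,N)=735/64
step 7: merge (DFLMOUV,N) at d=735/64; branch lengths DFLMOUV→735/128, N→735/128; new cluster DFLMNOUV
final tree: ((((D:399/32,O:113/32):589/64,F:1747/64):129/64,(((L:25/4,M:-1/4):119/20,U:261/20):177/16,V:43/16):137/64):735/128,N:735/128)
total length: 6841/64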